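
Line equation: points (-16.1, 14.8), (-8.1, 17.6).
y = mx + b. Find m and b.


m = (2.8)/(8) = 0.3500
b = y1 - m*x1 = 14.8 - (2.8*(-16.1))/(8) = 14.8 + 5.6350 = 20.4350

y = 0.3500x + 20.4350


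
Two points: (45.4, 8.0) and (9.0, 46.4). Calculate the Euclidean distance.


dx = 9.0 - 45.4 = -36.4
dy = 46.4 - 8.0 = 38.4
d = sqrt(1324.96 + 1474.56) = sqrt(2799.52) = 52.9105

52.9105


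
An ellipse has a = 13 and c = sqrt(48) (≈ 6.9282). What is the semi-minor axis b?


b^2 = 13^2 - (sqrt(48))^2 = 169 - 48 = 121
b = sqrt(121) = 11

b = 11


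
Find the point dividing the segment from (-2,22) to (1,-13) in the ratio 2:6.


Px = (2*1 + 6*(-2))/8 = -10/8 = -1.2500
Py = (2*(-13) + 6*22)/8 = 106/8 = 13.2500

P = (-1.2500, 13.2500)


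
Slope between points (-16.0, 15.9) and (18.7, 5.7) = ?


dy = 5.7 - 15.9 = -10.2
dx = 18.7 + 16.0 = 34.7
m = -10.2/34.7 = -0.2939

m = -0.2939


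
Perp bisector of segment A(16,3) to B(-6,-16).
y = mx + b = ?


Midpoint = (5, -6.5)
Slope of AB = dy/dx = -19/(-22) = 0.8636
Perp slope = -dx/dy = -22/19 = -1.1579
b = My - (perp slope)*Mx = -6.5 + (-22*5)/(-19) = -6.5 + 5.7895 = -0.7105

y = -1.1579x - 0.7105


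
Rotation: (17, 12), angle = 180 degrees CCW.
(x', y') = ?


cos(180) = -1, sin(180) = 0
x' = 17*(-1) - 12*0 = -17
y' = 17*0 + 12*(-1) = -12

(-17, -12)


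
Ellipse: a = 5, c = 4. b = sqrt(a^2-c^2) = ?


b^2 = 5^2 - (4)^2 = 25 - 16 = 9
b = sqrt(9) = 3

b = 3


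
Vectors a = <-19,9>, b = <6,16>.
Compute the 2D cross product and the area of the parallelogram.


cross = -19*16 - 9*6 = -304 - 54 = -358
Parallelogram area = |-358| = 358

cross = -358, parallelogram area = 358


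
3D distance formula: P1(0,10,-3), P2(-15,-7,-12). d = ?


dx=-15, dy=-17, dz=-9
d = sqrt(225+289+81) = sqrt(595) = 24.3926

24.3926


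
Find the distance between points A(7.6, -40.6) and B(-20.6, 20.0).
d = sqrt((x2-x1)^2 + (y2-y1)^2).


dx = -20.6 - 7.6 = -28.2
dy = 20.0 + 40.6 = 60.6
d = sqrt(795.24 + 3672.36) = sqrt(4467.6) = 66.8401

66.8401


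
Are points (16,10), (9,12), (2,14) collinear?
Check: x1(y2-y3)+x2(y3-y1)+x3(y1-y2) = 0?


16*(12-14) + 9*(14-10) + 2*(10-12)
= -32 + 36 - 4 = 0

Yes, collinear (determinant = 0)


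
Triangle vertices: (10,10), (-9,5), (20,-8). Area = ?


10*(5+ 8) = 130
-9*(-8-10) = 162
20*(10-5) = 100
sum = 392
Area = |392|/2 = 196.0000

196.0000 sq units


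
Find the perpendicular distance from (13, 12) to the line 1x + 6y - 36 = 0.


|1*13 + 6*12 - 36| = |49| = 49
sqrt(1 + 36) = sqrt(37) = 6.0828
d = 49/sqrt(37) = 8.0556

8.0556


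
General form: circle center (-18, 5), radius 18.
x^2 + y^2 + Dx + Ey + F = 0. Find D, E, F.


(x+ 18)^2 + (y-5)^2 = 18^2
D = -2h = 36, E = -2k = -10
F = h^2+k^2-r^2 = 324+25-324 = 25

D = 36, E = -10, F = 25


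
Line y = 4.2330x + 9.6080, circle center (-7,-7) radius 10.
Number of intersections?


Substitute y = 4.2330x + 9.6080: (x+ 7)^2 + (4.2330x+9.6080+ 7)^2 = 100
Expand to Ax^2 + Bx + C = 0, where b-k = 16.608
A = 1+m^2 = 18.918289
B = 2(m(b-k) - h) = 2(4.2330*16.608 + 7) = 154.603328
C = h^2 + (b-k)^2 - r^2 = 49 + 275.825664 - 100 = 224.825664
disc = B^2-4AC = 23902.1890 - 17013.2675 = 6888.9215
disc > 0

2 intersection points


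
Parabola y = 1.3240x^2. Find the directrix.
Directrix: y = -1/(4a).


a = 1.3240
1/(4a) = 0.1888
directrix: y = -0.1888 = -0.1888

y = -0.1888


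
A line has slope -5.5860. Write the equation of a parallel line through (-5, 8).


Parallel lines have equal slopes.
m2 = -5.5860
b2 = 8 + 5.5860*(-5) = -19.9300

y = -5.5860x - 19.9300


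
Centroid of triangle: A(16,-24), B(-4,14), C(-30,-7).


Gx = (16- 4- 30)/3 = -18/3 = -6.0000
Gy = (-24+14- 7)/3 = -17/3 = -5.6667

G = (-6.0000, -5.6667)


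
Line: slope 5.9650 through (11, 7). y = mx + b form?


y - 7 = 5.9650(x - 11)
y = 5.9650x + 7 - 5.9650*11
y = 5.9650x - 58.6150

y = 5.9650x - 58.6150


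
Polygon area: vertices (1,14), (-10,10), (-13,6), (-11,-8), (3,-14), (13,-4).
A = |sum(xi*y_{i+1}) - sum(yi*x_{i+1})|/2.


sum(xi*y_{i+1}) = 1*10 - 10*6 - 13*(-8) - 11*(-14) + 3*(-4) + 13*14 = 378
sum(yi*x_{i+1}) = 14*(-10) + 10*(-13) + 6*(-11) - 8*3 - 14*13 - 4*1 = -546
Area = |378 + 546|/2 = 924/2 = 462.0000

462.0000 sq units


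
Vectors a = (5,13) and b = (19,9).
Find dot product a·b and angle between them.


a·b = 5*19 + 13*9 = 95 + 117 = 212
|a| = sqrt(25+169) = 13.9284
|b| = sqrt(361+81) = 21.0238
cos(theta) = 212/(sqrt(194)*sqrt(442)) = 212/sqrt(85748) = 0.723975
theta = arccos(212/sqrt(85748)) = 43.6163 degrees

a·b = 212, theta = 43.6163 deg


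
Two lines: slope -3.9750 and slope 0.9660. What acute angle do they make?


m1-m2 = -4.941
1+m1*m2 = -2.83985
tan(theta) = |-4.941/(-2.83985)| = 1.739881
theta = arctan(|-4.941/(-2.83985)|) = 60.1118 degrees (acute angle)

60.1118 degrees


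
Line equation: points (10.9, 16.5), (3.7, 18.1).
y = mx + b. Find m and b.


m = (1.6)/(-7.2) = -0.2222
b = y1 - m*x1 = 16.5 - (1.6*10.9)/(-7.2) = 16.5 + 2.4222 = 18.9222

y = -0.2222x + 18.9222


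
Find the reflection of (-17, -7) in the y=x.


Reflection rule for y=x: (y, x)
(-17, -7) -> (-7, -17)

(-7, -17)


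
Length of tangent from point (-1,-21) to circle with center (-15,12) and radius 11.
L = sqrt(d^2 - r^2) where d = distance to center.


d = sqrt((-1+ 15)^2 + (-21-12)^2) = sqrt(196+1089) = 35.8469
L = sqrt(1285.0000 - 121) = sqrt(1164.0000) = 34.1174

34.1174


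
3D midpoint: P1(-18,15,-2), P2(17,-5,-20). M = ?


Mx = (-18+17)/2 = -0.5000
My = (15- 5)/2 = 5.0000
Mz = (-2- 20)/2 = -11.0000

M = (-0.5000, 5.0000, -11.0000)


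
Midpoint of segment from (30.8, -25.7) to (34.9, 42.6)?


Mx = (30.8 + 34.9)/2 = 65.7/2 = 32.8500
My = (-25.7 + 42.6)/2 = 16.9/2 = 8.4500

(32.8500, 8.4500)


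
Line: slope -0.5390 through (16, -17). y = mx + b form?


y + 17 = -0.5390(x - 16)
y = -0.5390x - 17 + 0.5390*16
y = -0.5390x - 8.3760

y = -0.5390x - 8.3760


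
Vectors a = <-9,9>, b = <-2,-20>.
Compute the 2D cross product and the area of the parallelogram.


cross = -9*(-20) - 9*(-2) = 180 + 18 = 198
Parallelogram area = |198| = 198

cross = 198, parallelogram area = 198


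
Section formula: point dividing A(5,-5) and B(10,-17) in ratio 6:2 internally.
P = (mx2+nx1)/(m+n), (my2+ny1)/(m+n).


Px = (6*10 + 2*5)/8 = 70/8 = 8.7500
Py = (6*(-17) + 2*(-5))/8 = -112/8 = -14.0000

P = (8.7500, -14.0000)


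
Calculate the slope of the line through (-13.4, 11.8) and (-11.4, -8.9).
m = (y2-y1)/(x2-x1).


dy = -8.9 - 11.8 = -20.7
dx = -11.4 + 13.4 = 2.0
m = -20.7/2.0 = -10.3500

m = -10.3500


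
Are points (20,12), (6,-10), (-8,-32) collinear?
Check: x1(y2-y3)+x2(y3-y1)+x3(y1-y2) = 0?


20*(-10+ 32) + 6*(-32-12) - 8*(12+ 10)
= 440 - 264 - 176 = 0

Yes, collinear (determinant = 0)


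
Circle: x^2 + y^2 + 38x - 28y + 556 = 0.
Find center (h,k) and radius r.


h = -D/2 = -38/2 = -19
k = -E/2 = 28/2 = 14
r^2 = h^2 + k^2 - F = 361 + 196 - 556 = 1
r = 1

Center (-19, 14), radius = 1


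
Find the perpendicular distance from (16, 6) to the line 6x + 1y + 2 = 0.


|6*16 + 1*6 + 2| = |104| = 104
sqrt(36 + 1) = sqrt(37) = 6.0828
d = 104/sqrt(37) = 17.0975

17.0975


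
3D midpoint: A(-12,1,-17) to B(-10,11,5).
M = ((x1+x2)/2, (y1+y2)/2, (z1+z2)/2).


Mx = (-12- 10)/2 = -11.0000
My = (1+11)/2 = 6.0000
Mz = (-17+5)/2 = -6.0000

M = (-11.0000, 6.0000, -6.0000)


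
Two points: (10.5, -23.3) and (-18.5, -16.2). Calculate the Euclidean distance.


dx = -18.5 - 10.5 = -29.0
dy = -16.2 + 23.3 = 7.1
d = sqrt(841.0 + 50.41) = sqrt(891.41) = 29.8565

29.8565


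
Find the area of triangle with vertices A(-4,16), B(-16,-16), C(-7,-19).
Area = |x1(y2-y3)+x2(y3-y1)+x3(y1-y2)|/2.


-4*(-16+ 19) = -12
-16*(-19-16) = 560
-7*(16+ 16) = -224
sum = 324
Area = |324|/2 = 162.0000

162.0000 sq units


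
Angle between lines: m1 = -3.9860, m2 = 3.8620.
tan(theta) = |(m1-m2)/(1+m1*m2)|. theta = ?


m1-m2 = -7.848
1+m1*m2 = -14.393932
tan(theta) = |-7.848/(-14.393932)| = 0.545230
theta = arctan(|-7.848/(-14.393932)|) = 28.6005 degrees (acute angle)

28.6005 degrees


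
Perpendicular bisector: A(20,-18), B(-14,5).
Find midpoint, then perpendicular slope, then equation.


Midpoint = (3, -6.5)
Slope of AB = dy/dx = 23/(-34) = -0.6765
Perp slope = -dx/dy = 34/23 = 1.4783
b = My - (perp slope)*Mx = -6.5 + (-34*3)/23 = -6.5 - 4.4348 = -10.9348

y = 1.4783x - 10.9348


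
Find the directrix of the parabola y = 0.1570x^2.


a = 0.1570
1/(4a) = 1.5924
directrix: y = -1.5924 = -1.5924

y = -1.5924


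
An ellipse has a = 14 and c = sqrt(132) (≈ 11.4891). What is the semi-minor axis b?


b^2 = 14^2 - (sqrt(132))^2 = 196 - 132 = 64
b = sqrt(64) = 8

b = 8


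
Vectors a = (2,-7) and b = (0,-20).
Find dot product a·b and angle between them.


a·b = 2*0 - 7*(-20) = 0 + 140 = 140
|a| = sqrt(4+49) = 7.2801
|b| = sqrt(0+400) = 20.0000
cos(theta) = 140/(sqrt(53)*sqrt(400)) = 140/sqrt(21200) = 0.961524
theta = arccos(140/sqrt(21200)) = 15.9454 degrees

a·b = 140, theta = 15.9454 deg


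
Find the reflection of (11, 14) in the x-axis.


Reflection rule for x-axis: (x, -y)
(11, 14) -> (11, -14)

(11, -14)


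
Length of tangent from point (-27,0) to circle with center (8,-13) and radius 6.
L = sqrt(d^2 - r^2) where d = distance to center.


d = sqrt((-27-8)^2 + (0+ 13)^2) = sqrt(1225+169) = 37.3363
L = sqrt(1394.0000 - 36) = sqrt(1358.0000) = 36.8511

36.8511


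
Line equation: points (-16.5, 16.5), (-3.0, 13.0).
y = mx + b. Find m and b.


m = (-3.5)/(13.5) = -0.2593
b = y1 - m*x1 = 16.5 - (-3.5*(-16.5))/(13.5) = 16.5 - 4.2778 = 12.2222

y = -0.2593x + 12.2222


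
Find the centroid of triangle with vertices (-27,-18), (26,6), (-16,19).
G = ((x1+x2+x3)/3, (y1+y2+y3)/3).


Gx = (-27+26- 16)/3 = -17/3 = -5.6667
Gy = (-18+6+19)/3 = 7/3 = 2.3333

G = (-5.6667, 2.3333)


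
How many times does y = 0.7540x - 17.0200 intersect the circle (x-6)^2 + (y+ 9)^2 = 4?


Substitute y = 0.7540x - 17.0200: (x-6)^2 + (0.7540x- 17.0200+ 9)^2 = 4
Expand to Ax^2 + Bx + C = 0, where b-k = -8.02
A = 1+m^2 = 1.568516
B = 2(m(b-k) - h) = 2(0.7540*(-8.02) - 6) = -24.09416
C = h^2 + (b-k)^2 - r^2 = 36 + 64.3204 - 4 = 96.3204
disc = B^2-4AC = 580.5285 - 604.3204 = -23.7919
disc < 0

0 intersection points


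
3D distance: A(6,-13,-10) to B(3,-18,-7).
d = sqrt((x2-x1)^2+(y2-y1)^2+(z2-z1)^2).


dx=-3, dy=-5, dz=3
d = sqrt(9+25+9) = sqrt(43) = 6.5574

6.5574


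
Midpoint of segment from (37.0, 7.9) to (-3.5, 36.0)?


Mx = (37.0 - 3.5)/2 = 33.5/2 = 16.7500
My = (7.9 + 36.0)/2 = 43.9/2 = 21.9500

(16.7500, 21.9500)


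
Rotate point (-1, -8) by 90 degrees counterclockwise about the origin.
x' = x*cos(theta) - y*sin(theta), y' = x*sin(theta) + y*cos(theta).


cos(90) = 0, sin(90) = 1
x' = -1*0 + 8*1 = 8
y' = -1*1 - 8*0 = -1

(8, -1)


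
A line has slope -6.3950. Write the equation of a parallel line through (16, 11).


Parallel lines have equal slopes.
m2 = -6.3950
b2 = 11 + 6.3950*16 = 113.3200

y = -6.3950x + 113.3200


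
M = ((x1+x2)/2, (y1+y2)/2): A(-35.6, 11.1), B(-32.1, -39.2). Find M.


Mx = (-35.6 - 32.1)/2 = -67.7/2 = -33.8500
My = (11.1 - 39.2)/2 = -28.1/2 = -14.0500

(-33.8500, -14.0500)


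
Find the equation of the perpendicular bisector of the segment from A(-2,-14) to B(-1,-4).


Midpoint = (-1.5, -9)
Slope of AB = dy/dx = 10/1 = 10.0000
Perp slope = -dx/dy = -1/10 = -0.1000
b = My - (perp slope)*Mx = -9 + (1*(-1.5))/10 = -9 - 0.1500 = -9.1500

y = -0.1000x - 9.1500


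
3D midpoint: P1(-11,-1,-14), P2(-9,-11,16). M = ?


Mx = (-11- 9)/2 = -10.0000
My = (-1- 11)/2 = -6.0000
Mz = (-14+16)/2 = 1.0000

M = (-10.0000, -6.0000, 1.0000)


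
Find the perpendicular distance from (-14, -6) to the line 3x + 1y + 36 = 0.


|3*(-14) + 1*(-6) + 36| = |-12| = 12
sqrt(9 + 1) = sqrt(10) = 3.1623
d = 12/sqrt(10) = 3.7947

3.7947


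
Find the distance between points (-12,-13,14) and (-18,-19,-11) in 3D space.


dx=-6, dy=-6, dz=-25
d = sqrt(36+36+625) = sqrt(697) = 26.4008

26.4008


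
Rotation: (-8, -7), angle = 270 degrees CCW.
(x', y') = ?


cos(270) = 0, sin(270) = -1
x' = -8*0 + 7*(-1) = -7
y' = -8*(-1) - 7*0 = 8

(-7, 8)


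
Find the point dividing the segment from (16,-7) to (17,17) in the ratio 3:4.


Px = (3*17 + 4*16)/7 = 115/7 = 16.4286
Py = (3*17 + 4*(-7))/7 = 23/7 = 3.2857

P = (16.4286, 3.2857)


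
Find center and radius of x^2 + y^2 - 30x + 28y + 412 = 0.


h = -D/2 = 30/2 = 15
k = -E/2 = -28/2 = -14
r^2 = h^2 + k^2 - F = 225 + 196 - 412 = 9
r = 3

Center (15, -14), radius = 3


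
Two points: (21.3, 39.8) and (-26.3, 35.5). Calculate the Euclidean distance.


dx = -26.3 - 21.3 = -47.6
dy = 35.5 - 39.8 = -4.3
d = sqrt(2265.76 + 18.49) = sqrt(2284.25) = 47.7938

47.7938


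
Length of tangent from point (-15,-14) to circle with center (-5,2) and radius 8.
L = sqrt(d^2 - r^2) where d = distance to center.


d = sqrt((-15+ 5)^2 + (-14-2)^2) = sqrt(100+256) = 18.8680
L = sqrt(356.0000 - 64) = sqrt(292.0000) = 17.0880

17.0880


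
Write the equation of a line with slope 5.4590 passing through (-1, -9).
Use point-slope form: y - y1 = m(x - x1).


y + 9 = 5.4590(x + 1)
y = 5.4590x - 9 - 5.4590*(-1)
y = 5.4590x - 3.5410

y = 5.4590x - 3.5410


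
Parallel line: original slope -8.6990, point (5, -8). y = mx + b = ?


Parallel lines have equal slopes.
m2 = -8.6990
b2 = -8 + 8.6990*5 = 35.4950

y = -8.6990x + 35.4950


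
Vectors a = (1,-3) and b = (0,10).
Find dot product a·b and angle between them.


a·b = 1*0 - 3*10 = 0 - 30 = -30
|a| = sqrt(1+9) = 3.1623
|b| = sqrt(0+100) = 10.0000
cos(theta) = -30/(sqrt(10)*sqrt(100)) = -30/sqrt(1000) = -0.948683
theta = arccos(-30/sqrt(1000)) = 161.5651 degrees

a·b = -30, theta = 161.5651 deg


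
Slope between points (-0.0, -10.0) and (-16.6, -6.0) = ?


dy = -6.0 + 10.0 = 4.0
dx = -16.6 + 0.0 = -16.6
m = 4.0/(-16.6) = -0.2410

m = -0.2410


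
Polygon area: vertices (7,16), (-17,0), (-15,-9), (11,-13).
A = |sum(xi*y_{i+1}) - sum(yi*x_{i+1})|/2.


sum(xi*y_{i+1}) = 7*0 - 17*(-9) - 15*(-13) + 11*16 = 524
sum(yi*x_{i+1}) = 16*(-17) + 0*(-15) - 9*11 - 13*7 = -462
Area = |524 + 462|/2 = 986/2 = 493.0000

493.0000 sq units


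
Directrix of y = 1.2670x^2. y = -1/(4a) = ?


a = 1.2670
1/(4a) = 0.1973
directrix: y = -0.1973 = -0.1973

y = -0.1973


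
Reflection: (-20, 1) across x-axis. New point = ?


Reflection rule for x-axis: (x, -y)
(-20, 1) -> (-20, -1)

(-20, -1)


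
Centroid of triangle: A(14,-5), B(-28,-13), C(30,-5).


Gx = (14- 28+30)/3 = 16/3 = 5.3333
Gy = (-5- 13- 5)/3 = -23/3 = -7.6667

G = (5.3333, -7.6667)


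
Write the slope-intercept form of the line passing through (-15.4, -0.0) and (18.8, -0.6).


m = (-0.6)/(34.2) = -0.0175
b = y1 - m*x1 = -0.0 - (-0.6*(-15.4))/(34.2) = -0.0 - 0.2702 = -0.2702

y = -0.0175x - 0.2702


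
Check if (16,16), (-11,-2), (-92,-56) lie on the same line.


16*(-2+ 56) - 11*(-56-16) - 92*(16+ 2)
= 864 + 792 - 1656 = 0

Yes, collinear (determinant = 0)


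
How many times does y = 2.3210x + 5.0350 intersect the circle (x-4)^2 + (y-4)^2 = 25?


Substitute y = 2.3210x + 5.0350: (x-4)^2 + (2.3210x+5.0350-4)^2 = 25
Expand to Ax^2 + Bx + C = 0, where b-k = 1.035
A = 1+m^2 = 6.387041
B = 2(m(b-k) - h) = 2(2.3210*1.035 - 4) = -3.19553
C = h^2 + (b-k)^2 - r^2 = 16 + 1.071225 - 25 = -7.928775
disc = B^2-4AC = 10.2114 + 202.5656 = 212.7770
disc > 0

2 intersection points


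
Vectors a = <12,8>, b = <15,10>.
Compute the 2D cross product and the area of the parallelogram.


cross = 12*10 - 8*15 = 120 - 120 = 0
Parallelogram area = |0| = 0

cross = 0, parallelogram area = 0


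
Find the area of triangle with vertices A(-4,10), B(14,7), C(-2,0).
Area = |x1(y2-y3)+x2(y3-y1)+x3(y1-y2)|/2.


-4*(7-0) = -28
14*(0-10) = -140
-2*(10-7) = -6
sum = -174
Area = |-174|/2 = 87.0000

87.0000 sq units


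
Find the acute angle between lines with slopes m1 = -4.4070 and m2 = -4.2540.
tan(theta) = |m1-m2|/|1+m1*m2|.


m1-m2 = -0.153
1+m1*m2 = 19.747378
tan(theta) = |-0.153/19.747378| = 0.007748
theta = arctan(|-0.153/19.747378|) = 0.4439 degrees (acute angle)

0.4439 degrees


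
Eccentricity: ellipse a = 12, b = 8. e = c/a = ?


c = sqrt(144-64) = sqrt(80) = 8.9443
e = c/a = sqrt(80)/12 = 0.7454

e = 0.7454


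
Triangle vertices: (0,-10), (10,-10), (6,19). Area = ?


0*(-10-19) = 0
10*(19+ 10) = 290
6*(-10+ 10) = 0
sum = 290
Area = |290|/2 = 145.0000

145.0000 sq units


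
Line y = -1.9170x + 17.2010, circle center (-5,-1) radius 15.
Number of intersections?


Substitute y = -1.9170x + 17.2010: (x+ 5)^2 + (-1.9170x+17.2010+ 1)^2 = 225
Expand to Ax^2 + Bx + C = 0, where b-k = 18.201
A = 1+m^2 = 4.674889
B = 2(m(b-k) - h) = 2(-1.9170*18.201 + 5) = -59.782634
C = h^2 + (b-k)^2 - r^2 = 25 + 331.276401 - 225 = 131.276401
disc = B^2-4AC = 3573.9633 - 2454.8104 = 1119.1529
disc > 0

2 intersection points


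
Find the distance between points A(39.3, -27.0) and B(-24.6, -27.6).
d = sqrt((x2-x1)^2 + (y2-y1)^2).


dx = -24.6 - 39.3 = -63.9
dy = -27.6 + 27.0 = -0.6
d = sqrt(4083.21 + 0.36) = sqrt(4083.57) = 63.9028

63.9028


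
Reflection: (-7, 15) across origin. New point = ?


Reflection rule for origin: (-x, -y)
(-7, 15) -> (7, -15)

(7, -15)


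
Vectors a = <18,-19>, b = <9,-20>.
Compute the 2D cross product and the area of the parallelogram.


cross = 18*(-20) + 19*9 = -360 + 171 = -189
Parallelogram area = |-189| = 189

cross = -189, parallelogram area = 189


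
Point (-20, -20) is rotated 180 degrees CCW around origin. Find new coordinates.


cos(180) = -1, sin(180) = 0
x' = -20*(-1) + 20*0 = 20
y' = -20*0 - 20*(-1) = 20

(20, 20)


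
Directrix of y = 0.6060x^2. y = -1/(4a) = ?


a = 0.6060
1/(4a) = 0.4125
directrix: y = -0.4125 = -0.4125

y = -0.4125


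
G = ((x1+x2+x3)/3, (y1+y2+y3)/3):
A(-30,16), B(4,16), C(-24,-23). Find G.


Gx = (-30+4- 24)/3 = -50/3 = -16.6667
Gy = (16+16- 23)/3 = 9/3 = 3.0000

G = (-16.6667, 3.0000)


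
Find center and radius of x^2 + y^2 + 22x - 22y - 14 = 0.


h = -D/2 = -22/2 = -11
k = -E/2 = 22/2 = 11
r^2 = h^2 + k^2 - F = 121 + 121 + 14 = 256
r = 16

Center (-11, 11), radius = 16


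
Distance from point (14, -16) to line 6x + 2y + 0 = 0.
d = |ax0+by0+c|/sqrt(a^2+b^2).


|6*14 + 2*(-16) + 0| = |52| = 52
sqrt(36 + 4) = sqrt(40) = 6.3246
d = 52/sqrt(40) = 8.2219

8.2219


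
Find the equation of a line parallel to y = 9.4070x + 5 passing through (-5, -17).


Parallel lines have equal slopes.
m2 = 9.4070
b2 = -17 - 9.4070*(-5) = 30.0350

y = 9.4070x + 30.0350


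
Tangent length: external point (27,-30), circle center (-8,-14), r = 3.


d = sqrt((27+ 8)^2 + (-30+ 14)^2) = sqrt(1225+256) = 38.4838
L = sqrt(1481.0000 - 9) = sqrt(1472.0000) = 38.3667

38.3667


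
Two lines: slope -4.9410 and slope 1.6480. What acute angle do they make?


m1-m2 = -6.589
1+m1*m2 = -7.142768
tan(theta) = |-6.589/(-7.142768)| = 0.922472
theta = arctan(|-6.589/(-7.142768)|) = 42.6907 degrees (acute angle)

42.6907 degrees


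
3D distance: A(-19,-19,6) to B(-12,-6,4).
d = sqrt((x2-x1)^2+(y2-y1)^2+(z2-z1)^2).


dx=7, dy=13, dz=-2
d = sqrt(49+169+4) = sqrt(222) = 14.8997

14.8997


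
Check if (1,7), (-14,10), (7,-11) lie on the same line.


1*(10+ 11) - 14*(-11-7) + 7*(7-10)
= 21 + 252 - 21 = 252

No, not collinear (determinant = 252)


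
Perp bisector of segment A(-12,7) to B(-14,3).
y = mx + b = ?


Midpoint = (-13, 5)
Slope of AB = dy/dx = -4/(-2) = 2.0000
Perp slope = -dx/dy = -2/4 = -0.5000
b = My - (perp slope)*Mx = 5 + (-2*(-13))/(-4) = 5 - 6.5000 = -1.5000

y = -0.5000x - 1.5000


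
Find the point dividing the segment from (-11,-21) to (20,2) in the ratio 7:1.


Px = (7*20 + 1*(-11))/8 = 129/8 = 16.1250
Py = (7*2 + 1*(-21))/8 = -7/8 = -0.8750

P = (16.1250, -0.8750)


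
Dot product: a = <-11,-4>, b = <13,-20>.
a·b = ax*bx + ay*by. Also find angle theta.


a·b = -11*13 - 4*(-20) = -143 + 80 = -63
|a| = sqrt(121+16) = 11.7047
|b| = sqrt(169+400) = 23.8537
cos(theta) = -63/(sqrt(137)*sqrt(569)) = -63/sqrt(77953) = -0.225644
theta = arccos(-63/sqrt(77953)) = 103.0408 degrees

a·b = -63, theta = 103.0408 deg


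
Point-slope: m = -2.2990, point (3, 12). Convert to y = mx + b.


y - 12 = -2.2990(x - 3)
y = -2.2990x + 12 + 2.2990*3
y = -2.2990x + 18.8970

y = -2.2990x + 18.8970


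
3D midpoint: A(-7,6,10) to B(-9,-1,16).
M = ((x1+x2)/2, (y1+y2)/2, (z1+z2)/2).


Mx = (-7- 9)/2 = -8.0000
My = (6- 1)/2 = 2.5000
Mz = (10+16)/2 = 13.0000

M = (-8.0000, 2.5000, 13.0000)


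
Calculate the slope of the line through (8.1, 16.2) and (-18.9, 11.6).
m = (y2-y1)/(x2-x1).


dy = 11.6 - 16.2 = -4.6
dx = -18.9 - 8.1 = -27.0
m = -4.6/(-27.0) = 0.1704

m = 0.1704


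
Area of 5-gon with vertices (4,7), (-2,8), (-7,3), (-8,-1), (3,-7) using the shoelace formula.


sum(xi*y_{i+1}) = 4*8 - 2*3 - 7*(-1) - 8*(-7) + 3*7 = 110
sum(yi*x_{i+1}) = 7*(-2) + 8*(-7) + 3*(-8) - 1*3 - 7*4 = -125
Area = |110 + 125|/2 = 235/2 = 117.5000

117.5000 sq units


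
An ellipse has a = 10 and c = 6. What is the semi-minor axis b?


b^2 = 10^2 - (6)^2 = 100 - 36 = 64
b = sqrt(64) = 8

b = 8


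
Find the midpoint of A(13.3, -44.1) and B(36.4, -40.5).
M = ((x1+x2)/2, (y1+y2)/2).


Mx = (13.3 + 36.4)/2 = 49.7/2 = 24.8500
My = (-44.1 - 40.5)/2 = -84.6/2 = -42.3000

(24.8500, -42.3000)


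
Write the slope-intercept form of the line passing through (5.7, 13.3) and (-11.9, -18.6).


m = (-31.9)/(-17.6) = 1.8125
b = y1 - m*x1 = 13.3 - (-31.9*5.7)/(-17.6) = 13.3 - 10.3313 = 2.9687

y = 1.8125x + 2.9687


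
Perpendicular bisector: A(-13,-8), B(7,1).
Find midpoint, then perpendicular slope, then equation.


Midpoint = (-3, -3.5)
Slope of AB = dy/dx = 9/20 = 0.4500
Perp slope = -dx/dy = -20/9 = -2.2222
b = My - (perp slope)*Mx = -3.5 + (20*(-3))/9 = -3.5 - 6.6667 = -10.1667

y = -2.2222x - 10.1667


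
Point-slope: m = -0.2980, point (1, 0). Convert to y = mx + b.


y - 0 = -0.2980(x - 1)
y = -0.2980x + 0 + 0.2980*1
y = -0.2980x + 0.2980

y = -0.2980x + 0.2980


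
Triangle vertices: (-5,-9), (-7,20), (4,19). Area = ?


-5*(20-19) = -5
-7*(19+ 9) = -196
4*(-9-20) = -116
sum = -317
Area = |-317|/2 = 158.5000

158.5000 sq units


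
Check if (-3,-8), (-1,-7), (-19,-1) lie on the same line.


-3*(-7+ 1) - 1*(-1+ 8) - 19*(-8+ 7)
= 18 - 7 + 19 = 30

No, not collinear (determinant = 30)


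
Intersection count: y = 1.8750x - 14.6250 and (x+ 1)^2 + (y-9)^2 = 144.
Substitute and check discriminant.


Substitute y = 1.8750x - 14.6250: (x+ 1)^2 + (1.8750x- 14.6250-9)^2 = 144
Expand to Ax^2 + Bx + C = 0, where b-k = -23.625
A = 1+m^2 = 4.515625
B = 2(m(b-k) - h) = 2(1.8750*(-23.625) + 1) = -86.59375
C = h^2 + (b-k)^2 - r^2 = 1 + 558.140625 - 144 = 415.140625
disc = B^2-4AC = 7498.4775 - 7498.4775 = 0
disc = 0

1 intersection point (tangent)


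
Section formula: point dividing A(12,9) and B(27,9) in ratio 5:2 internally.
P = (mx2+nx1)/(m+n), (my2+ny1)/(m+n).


Px = (5*27 + 2*12)/7 = 159/7 = 22.7143
Py = (5*9 + 2*9)/7 = 63/7 = 9.0000

P = (22.7143, 9.0000)


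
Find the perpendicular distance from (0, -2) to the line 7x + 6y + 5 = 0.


|7*0 + 6*(-2) + 5| = |-7| = 7
sqrt(49 + 36) = sqrt(85) = 9.2195
d = 7/sqrt(85) = 0.7593

0.7593


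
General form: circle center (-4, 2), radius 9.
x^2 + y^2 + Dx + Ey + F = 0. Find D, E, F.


(x+ 4)^2 + (y-2)^2 = 9^2
D = -2h = 8, E = -2k = -4
F = h^2+k^2-r^2 = 16+4-81 = -61

D = 8, E = -4, F = -61


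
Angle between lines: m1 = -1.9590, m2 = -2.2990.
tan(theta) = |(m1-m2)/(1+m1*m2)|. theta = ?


m1-m2 = 0.34
1+m1*m2 = 5.503741
tan(theta) = |0.34/5.503741| = 0.061776
theta = arctan(|0.34/5.503741|) = 3.5350 degrees (acute angle)

3.5350 degrees


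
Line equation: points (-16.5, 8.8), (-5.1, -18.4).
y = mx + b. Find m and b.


m = (-27.2)/(11.4) = -2.3860
b = y1 - m*x1 = 8.8 - (-27.2*(-16.5))/(11.4) = 8.8 - 39.3684 = -30.5684

y = -2.3860x - 30.5684


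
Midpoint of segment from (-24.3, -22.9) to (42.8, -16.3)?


Mx = (-24.3 + 42.8)/2 = 18.5/2 = 9.2500
My = (-22.9 - 16.3)/2 = -39.2/2 = -19.6000

(9.2500, -19.6000)


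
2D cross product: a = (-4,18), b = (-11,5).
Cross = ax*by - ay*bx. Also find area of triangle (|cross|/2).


cross = -4*5 - 18*(-11) = -20 + 198 = 178
Triangle area = |178|/2 = 178/2 = 89.0000

cross = 178, triangle area = 89.0000


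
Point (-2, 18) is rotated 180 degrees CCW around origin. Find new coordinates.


cos(180) = -1, sin(180) = 0
x' = -2*(-1) - 18*0 = 2
y' = -2*0 + 18*(-1) = -18

(2, -18)


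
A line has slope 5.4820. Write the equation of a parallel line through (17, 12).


Parallel lines have equal slopes.
m2 = 5.4820
b2 = 12 - 5.4820*17 = -81.1940

y = 5.4820x - 81.1940


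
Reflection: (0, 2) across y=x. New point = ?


Reflection rule for y=x: (y, x)
(0, 2) -> (2, 0)

(2, 0)


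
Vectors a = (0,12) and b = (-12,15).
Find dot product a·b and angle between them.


a·b = 0*(-12) + 12*15 = 0 + 180 = 180
|a| = sqrt(0+144) = 12.0000
|b| = sqrt(144+225) = 19.2094
cos(theta) = 180/(sqrt(144)*sqrt(369)) = 180/sqrt(53136) = 0.780869
theta = arccos(180/sqrt(53136)) = 38.6598 degrees

a·b = 180, theta = 38.6598 deg


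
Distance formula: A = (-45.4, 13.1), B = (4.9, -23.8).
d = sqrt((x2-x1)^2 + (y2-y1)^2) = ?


dx = 4.9 + 45.4 = 50.3
dy = -23.8 - 13.1 = -36.9
d = sqrt(2530.09 + 1361.61) = sqrt(3891.7) = 62.3835

62.3835


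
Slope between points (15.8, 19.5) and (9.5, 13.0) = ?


dy = 13.0 - 19.5 = -6.5
dx = 9.5 - 15.8 = -6.3
m = -6.5/(-6.3) = 1.0317

m = 1.0317


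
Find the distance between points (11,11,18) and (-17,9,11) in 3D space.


dx=-28, dy=-2, dz=-7
d = sqrt(784+4+49) = sqrt(837) = 28.9310

28.9310


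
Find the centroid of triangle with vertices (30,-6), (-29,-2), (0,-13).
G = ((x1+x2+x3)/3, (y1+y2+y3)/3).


Gx = (30- 29+0)/3 = 1/3 = 0.3333
Gy = (-6- 2- 13)/3 = -21/3 = -7.0000

G = (0.3333, -7.0000)


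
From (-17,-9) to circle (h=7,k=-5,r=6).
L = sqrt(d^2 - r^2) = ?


d = sqrt((-17-7)^2 + (-9+ 5)^2) = sqrt(576+16) = 24.3311
L = sqrt(592.0000 - 36) = sqrt(556.0000) = 23.5797

23.5797


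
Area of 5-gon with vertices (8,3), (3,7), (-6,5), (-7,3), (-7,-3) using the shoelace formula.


sum(xi*y_{i+1}) = 8*7 + 3*5 - 6*3 - 7*(-3) - 7*3 = 53
sum(yi*x_{i+1}) = 3*3 + 7*(-6) + 5*(-7) + 3*(-7) - 3*8 = -113
Area = |53 + 113|/2 = 166/2 = 83.0000

83.0000 sq units


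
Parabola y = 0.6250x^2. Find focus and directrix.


a = 0.6250
1/(4a) = 0.4000
Focus = (0, 0.4000)
Directrix: y = -0.4000

Focus = (0, 0.4000), Directrix: y = -0.4000


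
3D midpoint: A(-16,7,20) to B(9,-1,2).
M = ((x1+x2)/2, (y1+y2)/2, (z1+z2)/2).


Mx = (-16+9)/2 = -3.5000
My = (7- 1)/2 = 3.0000
Mz = (20+2)/2 = 11.0000

M = (-3.5000, 3.0000, 11.0000)


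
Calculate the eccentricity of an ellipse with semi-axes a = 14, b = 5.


c = sqrt(196-25) = sqrt(171) = 13.0767
e = c/a = sqrt(171)/14 = 0.9340

e = 0.9340


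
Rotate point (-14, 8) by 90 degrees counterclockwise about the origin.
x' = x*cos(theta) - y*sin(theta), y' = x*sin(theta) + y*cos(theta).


cos(90) = 0, sin(90) = 1
x' = -14*0 - 8*1 = -8
y' = -14*1 + 8*0 = -14

(-8, -14)


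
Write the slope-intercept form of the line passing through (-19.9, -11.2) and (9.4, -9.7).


m = (1.5)/(29.3) = 0.0512
b = y1 - m*x1 = -11.2 - (1.5*(-19.9))/(29.3) = -11.2 + 1.0188 = -10.1812

y = 0.0512x - 10.1812


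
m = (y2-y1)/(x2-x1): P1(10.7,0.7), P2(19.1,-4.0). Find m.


dy = -4.0 - 0.7 = -4.7
dx = 19.1 - 10.7 = 8.4
m = -4.7/8.4 = -0.5595

m = -0.5595


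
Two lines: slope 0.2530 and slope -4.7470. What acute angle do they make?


m1-m2 = 5
1+m1*m2 = -0.200991
tan(theta) = |5/(-0.200991)| = 24.876736
theta = arctan(|5/(-0.200991)|) = 87.6981 degrees (acute angle)

87.6981 degrees


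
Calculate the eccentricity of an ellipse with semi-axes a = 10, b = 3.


c = sqrt(100-9) = sqrt(91) = 9.5394
e = c/a = sqrt(91)/10 = 0.9539

e = 0.9539


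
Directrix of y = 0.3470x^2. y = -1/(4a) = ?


a = 0.3470
1/(4a) = 0.7205
directrix: y = -0.7205 = -0.7205

y = -0.7205


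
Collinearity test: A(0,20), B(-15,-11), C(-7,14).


0*(-11-14) - 15*(14-20) - 7*(20+ 11)
= 0 + 90 - 217 = -127

No, not collinear (determinant = -127)


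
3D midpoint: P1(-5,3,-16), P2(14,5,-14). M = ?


Mx = (-5+14)/2 = 4.5000
My = (3+5)/2 = 4.0000
Mz = (-16- 14)/2 = -15.0000

M = (4.5000, 4.0000, -15.0000)


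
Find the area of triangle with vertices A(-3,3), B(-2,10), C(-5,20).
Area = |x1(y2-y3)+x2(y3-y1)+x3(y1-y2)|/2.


-3*(10-20) = 30
-2*(20-3) = -34
-5*(3-10) = 35
sum = 31
Area = |31|/2 = 15.5000

15.5000 sq units


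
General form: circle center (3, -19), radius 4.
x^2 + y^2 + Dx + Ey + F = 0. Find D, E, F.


(x-3)^2 + (y+ 19)^2 = 4^2
D = -2h = -6, E = -2k = 38
F = h^2+k^2-r^2 = 9+361-16 = 354

D = -6, E = 38, F = 354


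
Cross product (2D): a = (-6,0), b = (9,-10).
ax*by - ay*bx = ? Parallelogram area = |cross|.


cross = -6*(-10) - 0*9 = 60 - 0 = 60
Parallelogram area = |60| = 60

cross = 60, parallelogram area = 60


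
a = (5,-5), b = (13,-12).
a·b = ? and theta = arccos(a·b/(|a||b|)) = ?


a·b = 5*13 - 5*(-12) = 65 + 60 = 125
|a| = sqrt(25+25) = 7.0711
|b| = sqrt(169+144) = 17.6918
cos(theta) = 125/(sqrt(50)*sqrt(313)) = 125/sqrt(15650) = 0.999201
theta = arccos(125/sqrt(15650)) = 2.2906 degrees

a·b = 125, theta = 2.2906 deg


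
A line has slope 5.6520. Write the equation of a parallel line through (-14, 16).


Parallel lines have equal slopes.
m2 = 5.6520
b2 = 16 - 5.6520*(-14) = 95.1280

y = 5.6520x + 95.1280


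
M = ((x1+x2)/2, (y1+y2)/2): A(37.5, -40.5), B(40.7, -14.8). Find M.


Mx = (37.5 + 40.7)/2 = 78.2/2 = 39.1000
My = (-40.5 - 14.8)/2 = -55.3/2 = -27.6500

(39.1000, -27.6500)


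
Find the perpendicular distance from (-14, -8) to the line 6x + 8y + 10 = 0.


|6*(-14) + 8*(-8) + 10| = |-138| = 138
sqrt(36 + 64) = sqrt(100) = 10.0000
d = 138/sqrt(100) = 13.8000

13.8000


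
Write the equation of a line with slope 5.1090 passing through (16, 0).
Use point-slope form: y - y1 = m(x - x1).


y - 0 = 5.1090(x - 16)
y = 5.1090x + 0 - 5.1090*16
y = 5.1090x - 81.7440

y = 5.1090x - 81.7440


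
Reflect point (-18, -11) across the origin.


Reflection rule for origin: (-x, -y)
(-18, -11) -> (18, 11)

(18, 11)


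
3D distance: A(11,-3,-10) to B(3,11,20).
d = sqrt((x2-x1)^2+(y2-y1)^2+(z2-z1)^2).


dx=-8, dy=14, dz=30
d = sqrt(64+196+900) = sqrt(1160) = 34.0588

34.0588


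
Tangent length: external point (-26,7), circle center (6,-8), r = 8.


d = sqrt((-26-6)^2 + (7+ 8)^2) = sqrt(1024+225) = 35.3412
L = sqrt(1249.0000 - 64) = sqrt(1185.0000) = 34.4238

34.4238


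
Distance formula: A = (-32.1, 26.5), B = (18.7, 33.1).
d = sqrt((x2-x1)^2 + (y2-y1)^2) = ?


dx = 18.7 + 32.1 = 50.8
dy = 33.1 - 26.5 = 6.6
d = sqrt(2580.64 + 43.56) = sqrt(2624.2) = 51.2269

51.2269


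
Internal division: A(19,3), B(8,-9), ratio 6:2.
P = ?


Px = (6*8 + 2*19)/8 = 86/8 = 10.7500
Py = (6*(-9) + 2*3)/8 = -48/8 = -6.0000

P = (10.7500, -6.0000)


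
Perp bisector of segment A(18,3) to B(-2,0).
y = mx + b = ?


Midpoint = (8, 1.5)
Slope of AB = dy/dx = -3/(-20) = 0.1500
Perp slope = -dx/dy = -20/3 = -6.6667
b = My - (perp slope)*Mx = 1.5 + (-20*8)/(-3) = 1.5 + 53.3333 = 54.8333

y = -6.6667x + 54.8333


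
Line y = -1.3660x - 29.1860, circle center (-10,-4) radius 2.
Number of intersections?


Substitute y = -1.3660x - 29.1860: (x+ 10)^2 + (-1.3660x- 29.1860+ 4)^2 = 4
Expand to Ax^2 + Bx + C = 0, where b-k = -25.186
A = 1+m^2 = 2.865956
B = 2(m(b-k) - h) = 2(-1.3660*(-25.186) + 10) = 88.808152
C = h^2 + (b-k)^2 - r^2 = 100 + 634.334596 - 4 = 730.334596
disc = B^2-4AC = 7886.8879 - 8372.4273 = -485.5394
disc < 0

0 intersection points


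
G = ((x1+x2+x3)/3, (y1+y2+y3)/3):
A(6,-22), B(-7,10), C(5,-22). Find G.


Gx = (6- 7+5)/3 = 4/3 = 1.3333
Gy = (-22+10- 22)/3 = -34/3 = -11.3333

G = (1.3333, -11.3333)


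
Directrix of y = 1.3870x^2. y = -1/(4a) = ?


a = 1.3870
1/(4a) = 0.1802
directrix: y = -0.1802 = -0.1802

y = -0.1802


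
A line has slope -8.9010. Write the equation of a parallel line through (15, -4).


Parallel lines have equal slopes.
m2 = -8.9010
b2 = -4 + 8.9010*15 = 129.5150

y = -8.9010x + 129.5150


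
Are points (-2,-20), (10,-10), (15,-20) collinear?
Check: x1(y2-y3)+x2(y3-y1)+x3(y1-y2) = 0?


-2*(-10+ 20) + 10*(-20+ 20) + 15*(-20+ 10)
= -20 + 0 - 150 = -170

No, not collinear (determinant = -170)


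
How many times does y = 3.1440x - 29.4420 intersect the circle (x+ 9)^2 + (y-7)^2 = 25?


Substitute y = 3.1440x - 29.4420: (x+ 9)^2 + (3.1440x- 29.4420-7)^2 = 25
Expand to Ax^2 + Bx + C = 0, where b-k = -36.442
A = 1+m^2 = 10.884736
B = 2(m(b-k) - h) = 2(3.1440*(-36.442) + 9) = -211.147296
C = h^2 + (b-k)^2 - r^2 = 81 + 1328.019364 - 25 = 1384.019364
disc = B^2-4AC = 44583.1806 - 60258.7416 = -15675.5610
disc < 0

0 intersection points


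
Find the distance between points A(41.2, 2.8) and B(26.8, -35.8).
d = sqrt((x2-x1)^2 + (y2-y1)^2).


dx = 26.8 - 41.2 = -14.4
dy = -35.8 - 2.8 = -38.6
d = sqrt(207.36 + 1489.96) = sqrt(1697.32) = 41.1985

41.1985


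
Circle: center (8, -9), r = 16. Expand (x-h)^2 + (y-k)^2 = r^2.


(x-8)^2 + (y+ 9)^2 = 16^2
D = -2h = -16, E = -2k = 18
F = h^2+k^2-r^2 = 64+81-256 = -111

x^2 + y^2 - 16x + 18y - 111 = 0


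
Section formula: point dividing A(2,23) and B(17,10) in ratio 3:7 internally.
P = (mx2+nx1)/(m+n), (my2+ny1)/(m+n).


Px = (3*17 + 7*2)/10 = 65/10 = 6.5000
Py = (3*10 + 7*23)/10 = 191/10 = 19.1000

P = (6.5000, 19.1000)


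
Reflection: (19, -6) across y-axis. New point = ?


Reflection rule for y-axis: (-x, y)
(19, -6) -> (-19, -6)

(-19, -6)


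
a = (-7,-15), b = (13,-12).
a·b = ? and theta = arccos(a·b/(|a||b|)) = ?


a·b = -7*13 - 15*(-12) = -91 + 180 = 89
|a| = sqrt(49+225) = 16.5529
|b| = sqrt(169+144) = 17.6918
cos(theta) = 89/(sqrt(274)*sqrt(313)) = 89/sqrt(85762) = 0.303908
theta = arccos(89/sqrt(85762)) = 72.3075 degrees

a·b = 89, theta = 72.3075 deg


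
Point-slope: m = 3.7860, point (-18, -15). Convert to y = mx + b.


y + 15 = 3.7860(x + 18)
y = 3.7860x - 15 - 3.7860*(-18)
y = 3.7860x + 53.1480

y = 3.7860x + 53.1480


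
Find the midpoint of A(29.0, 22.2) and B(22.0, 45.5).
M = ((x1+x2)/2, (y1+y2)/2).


Mx = (29.0 + 22.0)/2 = 51.0/2 = 25.5000
My = (22.2 + 45.5)/2 = 67.7/2 = 33.8500

(25.5000, 33.8500)


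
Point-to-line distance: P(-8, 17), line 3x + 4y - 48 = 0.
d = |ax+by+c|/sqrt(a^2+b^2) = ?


|3*(-8) + 4*17 - 48| = |-4| = 4
sqrt(9 + 16) = sqrt(25) = 5.0000
d = 4/sqrt(25) = 0.8000

0.8000


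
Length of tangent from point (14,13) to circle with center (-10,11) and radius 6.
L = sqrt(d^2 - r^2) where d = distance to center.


d = sqrt((14+ 10)^2 + (13-11)^2) = sqrt(576+4) = 24.0832
L = sqrt(580.0000 - 36) = sqrt(544.0000) = 23.3238

23.3238


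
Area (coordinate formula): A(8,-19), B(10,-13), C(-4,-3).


8*(-13+ 3) = -80
10*(-3+ 19) = 160
-4*(-19+ 13) = 24
sum = 104
Area = |104|/2 = 52.0000

52.0000 sq units


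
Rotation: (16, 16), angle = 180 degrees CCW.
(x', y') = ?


cos(180) = -1, sin(180) = 0
x' = 16*(-1) - 16*0 = -16
y' = 16*0 + 16*(-1) = -16

(-16, -16)


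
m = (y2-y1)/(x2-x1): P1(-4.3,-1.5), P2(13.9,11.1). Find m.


dy = 11.1 + 1.5 = 12.6
dx = 13.9 + 4.3 = 18.2
m = 12.6/18.2 = 0.6923

m = 0.6923


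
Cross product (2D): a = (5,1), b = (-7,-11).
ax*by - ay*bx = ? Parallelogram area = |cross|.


cross = 5*(-11) - 1*(-7) = -55 + 7 = -48
Parallelogram area = |-48| = 48

cross = -48, parallelogram area = 48


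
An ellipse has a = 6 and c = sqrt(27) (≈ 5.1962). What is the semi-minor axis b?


b^2 = 6^2 - (sqrt(27))^2 = 36 - 27 = 9
b = sqrt(9) = 3

b = 3


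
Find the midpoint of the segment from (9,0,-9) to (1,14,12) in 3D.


Mx = (9+1)/2 = 5.0000
My = (0+14)/2 = 7.0000
Mz = (-9+12)/2 = 1.5000

M = (5.0000, 7.0000, 1.5000)


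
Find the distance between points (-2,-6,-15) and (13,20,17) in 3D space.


dx=15, dy=26, dz=32
d = sqrt(225+676+1024) = sqrt(1925) = 43.8748

43.8748


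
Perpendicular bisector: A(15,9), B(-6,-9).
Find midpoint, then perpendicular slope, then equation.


Midpoint = (4.5, 0)
Slope of AB = dy/dx = -18/(-21) = 0.8571
Perp slope = -dx/dy = -21/18 = -1.1667
b = My - (perp slope)*Mx = 0 + (-21*4.5)/(-18) = 0 + 5.2500 = 5.2500

y = -1.1667x + 5.2500


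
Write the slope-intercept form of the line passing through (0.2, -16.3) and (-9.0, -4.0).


m = (12.3)/(-9.2) = -1.3370
b = y1 - m*x1 = -16.3 - (12.3*0.2)/(-9.2) = -16.3 + 0.2674 = -16.0326

y = -1.3370x - 16.0326


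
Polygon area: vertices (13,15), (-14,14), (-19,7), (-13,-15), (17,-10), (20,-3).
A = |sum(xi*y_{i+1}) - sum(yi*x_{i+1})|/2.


sum(xi*y_{i+1}) = 13*14 - 14*7 - 19*(-15) - 13*(-10) + 17*(-3) + 20*15 = 748
sum(yi*x_{i+1}) = 15*(-14) + 14*(-19) + 7*(-13) - 15*17 - 10*20 - 3*13 = -1061
Area = |748 + 1061|/2 = 1809/2 = 904.5000

904.5000 sq units


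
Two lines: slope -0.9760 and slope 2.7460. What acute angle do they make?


m1-m2 = -3.722
1+m1*m2 = -1.680096
tan(theta) = |-3.722/(-1.680096)| = 2.215350
theta = arctan(|-3.722/(-1.680096)|) = 65.7058 degrees (acute angle)

65.7058 degrees


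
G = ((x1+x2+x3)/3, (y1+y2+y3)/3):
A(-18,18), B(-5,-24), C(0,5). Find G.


Gx = (-18- 5+0)/3 = -23/3 = -7.6667
Gy = (18- 24+5)/3 = -1/3 = -0.3333

G = (-7.6667, -0.3333)


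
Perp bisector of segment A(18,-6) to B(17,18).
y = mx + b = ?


Midpoint = (17.5, 6)
Slope of AB = dy/dx = 24/(-1) = -24.0000
Perp slope = -dx/dy = 1/24 = 0.0417
b = My - (perp slope)*Mx = 6 + (-1*17.5)/24 = 6 - 0.7292 = 5.2708

y = 0.0417x + 5.2708


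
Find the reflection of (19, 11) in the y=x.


Reflection rule for y=x: (y, x)
(19, 11) -> (11, 19)

(11, 19)


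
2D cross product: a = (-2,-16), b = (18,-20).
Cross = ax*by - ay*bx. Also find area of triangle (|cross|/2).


cross = -2*(-20) + 16*18 = 40 + 288 = 328
Triangle area = |328|/2 = 328/2 = 164.0000

cross = 328, triangle area = 164.0000


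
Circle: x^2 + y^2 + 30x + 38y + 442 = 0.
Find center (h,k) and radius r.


h = -D/2 = -30/2 = -15
k = -E/2 = -38/2 = -19
r^2 = h^2 + k^2 - F = 225 + 361 - 442 = 144
r = 12

Center (-15, -19), radius = 12


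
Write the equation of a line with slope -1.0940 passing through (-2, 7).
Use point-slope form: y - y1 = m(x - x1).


y - 7 = -1.0940(x + 2)
y = -1.0940x + 7 + 1.0940*(-2)
y = -1.0940x + 4.8120

y = -1.0940x + 4.8120


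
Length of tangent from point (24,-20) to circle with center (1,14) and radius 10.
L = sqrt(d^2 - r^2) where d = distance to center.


d = sqrt((24-1)^2 + (-20-14)^2) = sqrt(529+1156) = 41.0488
L = sqrt(1685.0000 - 100) = sqrt(1585.0000) = 39.8121

39.8121


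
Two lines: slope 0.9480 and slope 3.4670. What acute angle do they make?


m1-m2 = -2.519
1+m1*m2 = 4.286716
tan(theta) = |-2.519/4.286716| = 0.587629
theta = arctan(|-2.519/4.286716|) = 30.4397 degrees (acute angle)

30.4397 degrees


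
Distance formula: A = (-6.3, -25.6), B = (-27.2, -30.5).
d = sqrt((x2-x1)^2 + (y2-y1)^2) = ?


dx = -27.2 + 6.3 = -20.9
dy = -30.5 + 25.6 = -4.9
d = sqrt(436.81 + 24.01) = sqrt(460.82) = 21.4667

21.4667


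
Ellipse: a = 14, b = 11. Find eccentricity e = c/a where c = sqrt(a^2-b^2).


c = sqrt(196-121) = sqrt(75) = 8.6603
e = c/a = sqrt(75)/14 = 0.6186

e = 0.6186


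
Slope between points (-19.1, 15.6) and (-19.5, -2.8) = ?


dy = -2.8 - 15.6 = -18.4
dx = -19.5 + 19.1 = -0.4
m = -18.4/(-0.4) = 46.0000

m = 46.0000
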